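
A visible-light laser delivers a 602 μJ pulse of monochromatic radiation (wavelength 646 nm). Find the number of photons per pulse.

1.96e15 photons

Per-photon energy: E = 3.075e-19 J (from wavelength = 646 nm).
N = E_total / E_photon = 6.02e-4 J / 3.075e-19 J = 1.96e15.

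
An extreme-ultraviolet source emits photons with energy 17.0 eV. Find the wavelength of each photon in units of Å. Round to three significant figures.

729 Å

Use h = 6.62607015e-34 J·s, c = 2.99792458e8 m/s, 1 eV = 1.602176634e-19 J.
In SI units: E = 17.0 eV = 2.7237e-18 J.
For a photon λ = hc/E, so λ = 7.293e-8 m.
Converting to Å: λ = 729.3 Å ≈ 729 Å.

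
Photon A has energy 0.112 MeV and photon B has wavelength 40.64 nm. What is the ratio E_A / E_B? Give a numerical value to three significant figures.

E_A = 1.794 × 10^-14 J (from energy = 0.112 MeV, via E given directly).
E_B = 4.888 × 10^-18 J (from wavelength = 40.64 nm, via E = hc/λ).
Ratio = 1.794 × 10^-14 / 4.888 × 10^-18 = 3670.

3670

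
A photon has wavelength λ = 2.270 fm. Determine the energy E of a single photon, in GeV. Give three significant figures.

0.546 GeV

Take h = 6.62607015e-34 J·s, c = 2.99792458e8 m/s, 1 eV = 1.602176634e-19 J.
In SI units: λ = 2.270 fm = 2.270e-15 m.
For a photon E = hc/λ, so E = 8.751e-11 J.
Converting to GeV: E = 0.5462 GeV ≈ 0.546 GeV.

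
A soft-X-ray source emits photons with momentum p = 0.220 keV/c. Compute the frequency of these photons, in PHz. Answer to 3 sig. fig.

First convert: p = 0.220 keV/c = 1.1757e-25 kg·m/s.
For a photon f = pc/h, so f = 5.320e16 Hz.
Converting to PHz: f = 53.20 PHz ≈ 53.2 PHz.

53.2 PHz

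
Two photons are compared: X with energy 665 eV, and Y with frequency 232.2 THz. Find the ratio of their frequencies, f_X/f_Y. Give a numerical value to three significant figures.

692

f_X = 1.608 × 10^17 Hz (from energy = 665 eV, via f = E/h).
f_Y = 2.322 × 10^14 Hz (from frequency = 232.2 THz, via f given directly).
Ratio = 1.608 × 10^17 / 2.322 × 10^14 = 692.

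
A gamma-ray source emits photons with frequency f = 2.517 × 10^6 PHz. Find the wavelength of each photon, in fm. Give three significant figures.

Use c = 2.99792458 × 10^8 m/s.
In SI units: f = 2.517 × 10^6 PHz = 2.517 × 10^21 Hz.
Since λ = c/f for a photon, λ = 1.191 × 10^-13 m.
Converting to fm: λ = 119.1 fm ≈ 119 fm.

119 fm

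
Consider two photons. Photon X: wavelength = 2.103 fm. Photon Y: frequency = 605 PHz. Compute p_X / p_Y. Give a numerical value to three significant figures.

p_X = 3.151e-19 kg·m/s (from wavelength = 2.103 fm, via p = h/λ).
p_Y = 1.337e-24 kg·m/s (from frequency = 605 PHz, via p = hf/c).
Ratio = 3.151e-19 / 1.337e-24 = 2.36e5.

2.36e5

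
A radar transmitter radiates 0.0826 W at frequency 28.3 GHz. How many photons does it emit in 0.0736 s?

3.24e20 photons

Total energy: E_total = P·t = 0.0826 × 0.0736 = 0.006079 J.
Per-photon energy: E = 1.875e-23 J.
N = E_total / E_photon = 3.24e20.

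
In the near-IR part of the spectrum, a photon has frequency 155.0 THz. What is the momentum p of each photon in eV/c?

0.641 eV/c

Convert to SI: f = 155.0 THz = 1.550·10^14 Hz.
Apply p = hf/c: p = 3.426·10^-28 kg·m/s.
Converting to eV/c: p = 0.6410 eV/c ≈ 0.641 eV/c.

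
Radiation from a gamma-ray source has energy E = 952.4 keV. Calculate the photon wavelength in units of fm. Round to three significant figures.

Convert to SI: E = 952.4 keV = 1.5259e-13 J.
Apply λ = hc/E: λ = 1.302e-12 m.
Converting to fm: λ = 1302 fm ≈ 1300 fm.

1300 fm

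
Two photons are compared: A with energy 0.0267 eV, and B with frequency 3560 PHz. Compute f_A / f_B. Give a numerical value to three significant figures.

1.81e-6

f_A = 6.456e12 Hz (from energy = 0.0267 eV, via f = E/h).
f_B = 3.560e18 Hz (from frequency = 3560 PHz, via f given directly).
Ratio = 6.456e12 / 3.560e18 = 1.81e-6.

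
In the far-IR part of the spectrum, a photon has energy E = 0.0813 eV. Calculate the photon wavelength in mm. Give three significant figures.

0.0153 mm

Use h = 6.62607015 × 10^-34 J·s, c = 2.99792458 × 10^8 m/s, 1 eV = 1.602176634 × 10^-19 J.
In SI units: E = 0.0813 eV = 1.3026 × 10^-20 J.
Apply λ = hc/E: λ = 1.525 × 10^-5 m.
Converting to mm: λ = 0.01525 mm ≈ 0.0153 mm.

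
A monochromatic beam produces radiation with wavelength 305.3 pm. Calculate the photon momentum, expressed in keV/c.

4.06 keV/c

First convert: λ = 305.3 pm = 3.053 × 10^-10 m.
Since p = h/λ for a photon, p = 2.170 × 10^-24 kg·m/s.
Converting to keV/c: p = 4.061 keV/c ≈ 4.06 keV/c.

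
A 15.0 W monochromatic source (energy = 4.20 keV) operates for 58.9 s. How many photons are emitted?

1.31e18 photons

Total energy: E_total = P·t = 15.0 × 58.9 = 883.5 J.
Per-photon energy: E = 6.729e-16 J.
N = E_total / E_photon = 1.31e18.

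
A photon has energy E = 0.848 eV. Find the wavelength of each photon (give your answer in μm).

(h = 6.62607015e-34 J·s, c = 2.99792458e8 m/s, 1 eV = 1.602176634e-19 J.)
First convert: E = 0.848 eV = 1.3586e-19 J.
Apply λ = hc/E: λ = 1.462e-6 m.
Converting to μm: λ = 1.462 μm ≈ 1.46 μm.

1.46 μm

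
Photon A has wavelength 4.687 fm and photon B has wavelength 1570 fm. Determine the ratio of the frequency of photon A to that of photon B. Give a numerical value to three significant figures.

335

f_A = 6.396 × 10^22 Hz (from wavelength = 4.687 fm, via f = c/λ).
f_B = 1.910 × 10^20 Hz (from wavelength = 1570 fm, via f = c/λ).
Ratio = 6.396 × 10^22 / 1.910 × 10^20 = 335.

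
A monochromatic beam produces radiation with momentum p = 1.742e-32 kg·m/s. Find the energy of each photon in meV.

0.0326 meV

Take c = 2.99792458e8 m/s, 1 eV = 1.602176634e-19 J.
For a photon E = pc, so E = 5.222e-24 J.
Converting to meV: E = 0.03260 meV ≈ 0.0326 meV.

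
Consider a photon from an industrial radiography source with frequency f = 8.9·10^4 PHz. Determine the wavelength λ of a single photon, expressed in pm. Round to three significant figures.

3.37 pm

(c = 2.99792458·10^8 m/s.)
First convert: f = 8.9·10^4 PHz = 8.9·10^19 Hz.
Since λ = c/f for a photon, λ = 3.368·10^-12 m.
Converting to pm: λ = 3.368 pm ≈ 3.37 pm.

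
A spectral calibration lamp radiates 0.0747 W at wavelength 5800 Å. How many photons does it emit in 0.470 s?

1.03e17 photons

Total energy: E_total = P·t = 0.0747 × 0.470 = 0.03511 J.
Per-photon energy: E = 3.425e-19 J.
N = E_total / E_photon = 1.03e17.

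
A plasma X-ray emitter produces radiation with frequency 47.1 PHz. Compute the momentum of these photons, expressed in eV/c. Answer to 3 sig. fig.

Convert to SI: f = 47.1 PHz = 4.71 × 10^16 Hz.
The photon relation is p = hf/c, giving p = 1.041 × 10^-25 kg·m/s.
Converting to eV/c: p = 194.8 eV/c ≈ 195 eV/c.

195 eV/c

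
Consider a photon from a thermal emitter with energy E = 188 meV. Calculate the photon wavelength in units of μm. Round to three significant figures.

In SI units: E = 188 meV = 3.0121 × 10^-20 J.
The photon relation is λ = hc/E, giving λ = 6.595 × 10^-6 m.
Converting to μm: λ = 6.595 μm ≈ 6.59 μm.

6.59 μm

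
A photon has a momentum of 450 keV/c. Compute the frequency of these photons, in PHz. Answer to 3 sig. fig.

First convert: p = 450 keV/c = 2.4049 × 10^-22 kg·m/s.
Since f = pc/h for a photon, f = 1.088 × 10^20 Hz.
Converting to PHz: f = 108800 PHz ≈ 1.09 × 10^5 PHz.

1.09 × 10^5 PHz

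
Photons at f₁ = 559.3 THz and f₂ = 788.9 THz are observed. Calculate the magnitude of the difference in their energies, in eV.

0.950 eV

Using E = hf: E₁ = 3.7060 × 10^-19 J, E₂ = 5.2273 × 10^-19 J.
|ΔE| = |3.7060 × 10^-19 − 5.2273 × 10^-19| = 1.52 × 10^-19 J = 0.950 eV.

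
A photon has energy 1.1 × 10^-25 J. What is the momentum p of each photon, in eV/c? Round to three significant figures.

6.87 × 10^-7 eV/c

For a photon p = E/c, so p = 3.669 × 10^-34 kg·m/s.
Converting to eV/c: p = 6.866 × 10^-7 eV/c ≈ 6.87 × 10^-7 eV/c.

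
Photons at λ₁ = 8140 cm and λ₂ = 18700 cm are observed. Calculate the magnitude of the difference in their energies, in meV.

8.60e-6 meV

Using E = hc/λ: E₁ = 2.440e-27 J, E₂ = 1.062e-27 J.
|ΔE| = |2.440e-27 − 1.062e-27| = 1.38e-27 J = 8.60e-6 meV.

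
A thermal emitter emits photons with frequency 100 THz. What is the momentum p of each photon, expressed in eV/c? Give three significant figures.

0.414 eV/c

Convert to SI: f = 100 THz = 1.0 × 10^14 Hz.
The photon relation is p = hf/c, giving p = 2.210 × 10^-28 kg·m/s.
Converting to eV/c: p = 0.4136 eV/c ≈ 0.414 eV/c.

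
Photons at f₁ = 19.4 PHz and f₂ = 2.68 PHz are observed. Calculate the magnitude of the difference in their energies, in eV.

69.1 eV

Using E = hf: E₁ = 1.285 × 10^-17 J, E₂ = 1.776 × 10^-18 J.
|ΔE| = |1.285 × 10^-17 − 1.776 × 10^-18| = 1.11 × 10^-17 J = 69.1 eV.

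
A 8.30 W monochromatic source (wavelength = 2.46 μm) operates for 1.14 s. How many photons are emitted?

Total energy: E_total = P·t = 8.30 × 1.14 = 9.462 J.
Per-photon energy: E = 8.075 × 10^-20 J.
N = E_total / E_photon = 1.17 × 10^20.

1.17 × 10^20 photons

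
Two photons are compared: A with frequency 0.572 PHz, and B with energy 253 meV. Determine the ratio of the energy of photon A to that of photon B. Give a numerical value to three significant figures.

E_A = 3.790 × 10^-19 J (from frequency = 0.572 PHz, via E = hf).
E_B = 4.054 × 10^-20 J (from energy = 253 meV, via E given directly).
Ratio = 3.790 × 10^-19 / 4.054 × 10^-20 = 9.35.

9.35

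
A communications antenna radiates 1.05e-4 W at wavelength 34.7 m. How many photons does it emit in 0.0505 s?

9.26e20 photons

Total energy: E_total = P·t = 1.05e-4 × 0.0505 = 5.303e-6 J.
Per-photon energy: E = 5.725e-27 J.
N = E_total / E_photon = 9.26e20.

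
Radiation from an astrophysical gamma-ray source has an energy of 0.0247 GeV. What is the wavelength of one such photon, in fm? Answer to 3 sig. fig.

Use h = 6.62607015e-34 J·s, c = 2.99792458e8 m/s, 1 eV = 1.602176634e-19 J.
First convert: E = 0.0247 GeV = 3.9574e-12 J.
For a photon λ = hc/E, so λ = 5.020e-14 m.
Converting to fm: λ = 50.20 fm ≈ 50.2 fm.

50.2 fm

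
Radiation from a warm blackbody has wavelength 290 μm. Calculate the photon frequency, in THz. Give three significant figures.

Take c = 2.99792458e8 m/s.
First convert: λ = 290 μm = 2.9e-4 m.
For a photon f = c/λ, so f = 1.034e12 Hz.
Converting to THz: f = 1.034 THz ≈ 1.03 THz.

1.03 THz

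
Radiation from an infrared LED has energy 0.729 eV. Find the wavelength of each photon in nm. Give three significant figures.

Use h = 6.62607015·10^-34 J·s, c = 2.99792458·10^8 m/s, 1 eV = 1.602176634·10^-19 J.
Convert to SI: E = 0.729 eV = 1.1680·10^-19 J.
The photon relation is λ = hc/E, giving λ = 1.701·10^-6 m.
Converting to nm: λ = 1701 nm ≈ 1700 nm.

1700 nm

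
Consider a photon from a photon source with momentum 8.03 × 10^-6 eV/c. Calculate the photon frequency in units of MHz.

Use h = 6.62607015 × 10^-34 J·s, c = 2.99792458 × 10^8 m/s, 1 eV = 1.602176634 × 10^-19 J.
First convert: p = 8.03 × 10^-6 eV/c = 4.2915 × 10^-33 kg·m/s.
Since f = pc/h for a photon, f = 1.942 × 10^9 Hz.
Converting to MHz: f = 1942 MHz ≈ 1940 MHz.

1940 MHz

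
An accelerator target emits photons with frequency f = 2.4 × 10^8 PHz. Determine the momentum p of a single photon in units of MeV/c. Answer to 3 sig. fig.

First convert: f = 2.4 × 10^8 PHz = 2.4 × 10^23 Hz.
The photon relation is p = hf/c, giving p = 5.305 × 10^-19 kg·m/s.
Converting to MeV/c: p = 992.6 MeV/c ≈ 993 MeV/c.

993 MeV/c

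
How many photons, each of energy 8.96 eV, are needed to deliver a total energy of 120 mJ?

Per-photon energy: E = 1.436e-18 J (from energy = 8.96 eV).
N = E_total / E_photon = 0.120 J / 1.436e-18 J = 8.36e16.

8.36e16 photons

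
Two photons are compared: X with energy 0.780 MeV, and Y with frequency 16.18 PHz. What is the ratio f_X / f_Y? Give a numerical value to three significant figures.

f_X = 1.886e20 Hz (from energy = 0.780 MeV, via f = E/h).
f_Y = 1.618e16 Hz (from frequency = 16.18 PHz, via f given directly).
Ratio = 1.886e20 / 1.618e16 = 1.17e4.

1.17e4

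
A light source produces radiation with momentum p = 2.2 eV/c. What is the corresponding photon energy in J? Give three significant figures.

3.52e-19 J

In SI units: p = 2.2 eV/c = 1.1757e-27 kg·m/s.
For a photon E = pc, so E = 3.525e-19 J.
So E ≈ 3.52e-19 J.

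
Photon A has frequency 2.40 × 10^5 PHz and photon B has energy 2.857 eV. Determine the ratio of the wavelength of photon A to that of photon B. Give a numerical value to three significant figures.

2.88 × 10^-6

λ_A = 1.249 × 10^-12 m (from frequency = 2.40 × 10^5 PHz, via λ = c/f).
λ_B = 4.340 × 10^-7 m (from energy = 2.857 eV, via λ = hc/E).
Ratio = 1.249 × 10^-12 / 4.340 × 10^-7 = 2.88 × 10^-6.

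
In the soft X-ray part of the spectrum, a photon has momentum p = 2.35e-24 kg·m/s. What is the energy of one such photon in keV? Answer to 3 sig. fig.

The photon relation is E = pc, giving E = 7.045e-16 J.
Converting to keV: E = 4.397 keV ≈ 4.40 keV.

4.40 keV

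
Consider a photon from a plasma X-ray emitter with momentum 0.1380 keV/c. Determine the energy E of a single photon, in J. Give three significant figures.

In SI units: p = 0.1380 keV/c = 7.3751e-26 kg·m/s.
The photon relation is E = pc, giving E = 2.211e-17 J.
So E ≈ 2.21e-17 J.

2.21e-17 J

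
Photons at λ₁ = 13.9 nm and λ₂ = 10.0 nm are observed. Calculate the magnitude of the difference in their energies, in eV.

Using E = hc/λ: E₁ = 1.429 × 10^-17 J, E₂ = 1.986 × 10^-17 J.
|ΔE| = |1.429 × 10^-17 − 1.986 × 10^-17| = 5.57 × 10^-18 J = 34.8 eV.

34.8 eV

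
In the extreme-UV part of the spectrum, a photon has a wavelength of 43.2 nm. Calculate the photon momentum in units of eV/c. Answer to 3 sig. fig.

28.7 eV/c

Use h = 6.62607015 × 10^-34 J·s, c = 2.99792458 × 10^8 m/s, 1 eV = 1.602176634 × 10^-19 J.
First convert: λ = 43.2 nm = 4.32 × 10^-8 m.
Apply p = h/λ: p = 1.534 × 10^-26 kg·m/s.
Converting to eV/c: p = 28.70 eV/c ≈ 28.7 eV/c.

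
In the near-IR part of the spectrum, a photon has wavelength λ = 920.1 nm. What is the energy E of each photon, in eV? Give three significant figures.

Convert to SI: λ = 920.1 nm = 9.201 × 10^-7 m.
Apply E = hc/λ: E = 2.159 × 10^-19 J.
Converting to eV: E = 1.348 eV ≈ 1.35 eV.

1.35 eV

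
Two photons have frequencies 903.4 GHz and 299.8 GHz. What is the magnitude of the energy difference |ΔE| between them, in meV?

2.50 meV

Using E = hf: E₁ = 5.9860e-22 J, E₂ = 1.9865e-22 J.
|ΔE| = |5.9860e-22 − 1.9865e-22| = 4.00e-22 J = 2.50 meV.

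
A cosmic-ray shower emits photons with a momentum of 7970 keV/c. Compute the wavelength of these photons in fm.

156 fm

(h = 6.62607015 × 10^-34 J·s, c = 2.99792458 × 10^8 m/s, 1 eV = 1.602176634 × 10^-19 J.)
In SI units: p = 7970 keV/c = 4.2594 × 10^-21 kg·m/s.
The photon relation is λ = h/p, giving λ = 1.556 × 10^-13 m.
Converting to fm: λ = 155.6 fm ≈ 156 fm.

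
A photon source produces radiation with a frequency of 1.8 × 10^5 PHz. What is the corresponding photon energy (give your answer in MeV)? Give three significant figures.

(h = 6.62607015 × 10^-34 J·s, 1 eV = 1.602176634 × 10^-19 J.)
Convert to SI: f = 1.8 × 10^5 PHz = 1.8 × 10^20 Hz.
For a photon E = hf, so E = 1.193 × 10^-13 J.
Converting to MeV: E = 0.7444 MeV ≈ 0.744 MeV.

0.744 MeV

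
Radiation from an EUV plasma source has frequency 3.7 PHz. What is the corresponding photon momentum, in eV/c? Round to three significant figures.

First convert: f = 3.7 PHz = 3.7e15 Hz.
Since p = hf/c for a photon, p = 8.178e-27 kg·m/s.
Converting to eV/c: p = 15.30 eV/c ≈ 15.3 eV/c.

15.3 eV/c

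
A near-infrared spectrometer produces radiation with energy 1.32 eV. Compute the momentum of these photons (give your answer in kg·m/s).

Use c = 2.99792458e8 m/s, 1 eV = 1.602176634e-19 J.
Convert to SI: E = 1.32 eV = 2.1149e-19 J.
For a photon p = E/c, so p = 7.054e-28 kg·m/s.
So p ≈ 7.05e-28 kg·m/s.

7.05e-28 kg·m/s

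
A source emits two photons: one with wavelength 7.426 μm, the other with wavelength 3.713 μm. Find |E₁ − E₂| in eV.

Using E = hc/λ: E₁ = 2.6750e-20 J, E₂ = 5.3500e-20 J.
|ΔE| = |2.6750e-20 − 5.3500e-20| = 2.67e-20 J = 0.167 eV.

0.167 eV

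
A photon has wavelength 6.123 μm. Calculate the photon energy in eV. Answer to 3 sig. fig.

0.202 eV

In SI units: λ = 6.123 μm = 6.123e-6 m.
Since E = hc/λ for a photon, E = 3.244e-20 J.
Converting to eV: E = 0.2025 eV ≈ 0.202 eV.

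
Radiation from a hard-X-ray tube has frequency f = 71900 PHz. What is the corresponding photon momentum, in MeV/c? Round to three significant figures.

In SI units: f = 71900 PHz = 7.19e19 Hz.
Since p = hf/c for a photon, p = 1.589e-22 kg·m/s.
Converting to MeV/c: p = 0.2974 MeV/c ≈ 0.297 MeV/c.

0.297 MeV/c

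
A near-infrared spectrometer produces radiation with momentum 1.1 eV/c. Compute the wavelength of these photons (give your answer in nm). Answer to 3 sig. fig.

1130 nm

Use h = 6.62607015 × 10^-34 J·s, c = 2.99792458 × 10^8 m/s, 1 eV = 1.602176634 × 10^-19 J.
Convert to SI: p = 1.1 eV/c = 5.8787 × 10^-28 kg·m/s.
Since λ = h/p for a photon, λ = 1.127 × 10^-6 m.
Converting to nm: λ = 1127 nm ≈ 1130 nm.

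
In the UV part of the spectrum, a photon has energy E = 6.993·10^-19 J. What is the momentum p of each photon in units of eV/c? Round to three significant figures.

4.36 eV/c

Take c = 2.99792458·10^8 m/s, 1 eV = 1.602176634·10^-19 J.
Apply p = E/c: p = 2.333·10^-27 kg·m/s.
Converting to eV/c: p = 4.365 eV/c ≈ 4.36 eV/c.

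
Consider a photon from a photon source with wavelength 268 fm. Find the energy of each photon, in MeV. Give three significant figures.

4.63 MeV

Take h = 6.62607015 × 10^-34 J·s, c = 2.99792458 × 10^8 m/s, 1 eV = 1.602176634 × 10^-19 J.
Convert to SI: λ = 268 fm = 2.68 × 10^-13 m.
Apply E = hc/λ: E = 7.412 × 10^-13 J.
Converting to MeV: E = 4.626 MeV ≈ 4.63 MeV.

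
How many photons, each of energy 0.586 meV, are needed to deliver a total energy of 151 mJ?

1.61·10^21 photons

Per-photon energy: E = 9.389·10^-23 J (from energy = 0.586 meV).
N = E_total / E_photon = 0.151 J / 9.389·10^-23 J = 1.61·10^21.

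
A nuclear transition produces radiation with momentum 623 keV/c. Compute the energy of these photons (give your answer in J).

In SI units: p = 623 keV/c = 3.3295e-22 kg·m/s.
Apply E = pc: E = 9.982e-14 J.
So E ≈ 9.98e-14 J.

9.98e-14 J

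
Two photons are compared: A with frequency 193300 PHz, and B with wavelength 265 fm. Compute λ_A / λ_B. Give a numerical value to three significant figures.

λ_A = 1.551 × 10^-12 m (from frequency = 193300 PHz, via λ = c/f).
λ_B = 2.650 × 10^-13 m (from wavelength = 265 fm, via λ given directly).
Ratio = 1.551 × 10^-12 / 2.650 × 10^-13 = 5.85.

5.85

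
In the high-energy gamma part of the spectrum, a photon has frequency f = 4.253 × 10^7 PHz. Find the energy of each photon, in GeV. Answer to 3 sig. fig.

(h = 6.62607015 × 10^-34 J·s, 1 eV = 1.602176634 × 10^-19 J.)
Convert to SI: f = 4.253 × 10^7 PHz = 4.253 × 10^22 Hz.
Apply E = hf: E = 2.818 × 10^-11 J.
Converting to GeV: E = 0.1759 GeV ≈ 0.176 GeV.

0.176 GeV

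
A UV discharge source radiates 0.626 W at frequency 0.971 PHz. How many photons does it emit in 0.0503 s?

Total energy: E_total = P·t = 0.626 × 0.0503 = 0.03149 J.
Per-photon energy: E = 6.434 × 10^-19 J.
N = E_total / E_photon = 4.89 × 10^16.

4.89 × 10^16 photons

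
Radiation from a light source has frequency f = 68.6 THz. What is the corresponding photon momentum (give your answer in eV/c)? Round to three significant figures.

0.284 eV/c

Convert to SI: f = 68.6 THz = 6.86e13 Hz.
The photon relation is p = hf/c, giving p = 1.516e-28 kg·m/s.
Converting to eV/c: p = 0.2837 eV/c ≈ 0.284 eV/c.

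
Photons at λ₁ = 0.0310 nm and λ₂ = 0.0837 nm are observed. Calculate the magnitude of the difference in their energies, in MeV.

0.0252 MeV

Using E = hc/λ: E₁ = 6.408 × 10^-15 J, E₂ = 2.373 × 10^-15 J.
|ΔE| = |6.408 × 10^-15 − 2.373 × 10^-15| = 4.03 × 10^-15 J = 0.0252 MeV.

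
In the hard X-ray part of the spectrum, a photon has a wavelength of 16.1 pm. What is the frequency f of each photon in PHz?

Convert to SI: λ = 16.1 pm = 1.61 × 10^-11 m.
The photon relation is f = c/λ, giving f = 1.862 × 10^19 Hz.
Converting to PHz: f = 18620 PHz ≈ 1.86 × 10^4 PHz.

1.86 × 10^4 PHz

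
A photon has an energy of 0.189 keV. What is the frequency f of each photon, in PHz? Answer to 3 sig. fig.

45.7 PHz

Use h = 6.62607015 × 10^-34 J·s, 1 eV = 1.602176634 × 10^-19 J.
In SI units: E = 0.189 keV = 3.0281 × 10^-17 J.
Since f = E/h for a photon, f = 4.570 × 10^16 Hz.
Converting to PHz: f = 45.70 PHz ≈ 45.7 PHz.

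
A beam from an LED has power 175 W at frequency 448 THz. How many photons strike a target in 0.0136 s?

Total energy: E_total = P·t = 175 × 0.0136 = 2.380 J.
Per-photon energy: E = 2.968 × 10^-19 J.
N = E_total / E_photon = 8.02 × 10^18.

8.02 × 10^18 photons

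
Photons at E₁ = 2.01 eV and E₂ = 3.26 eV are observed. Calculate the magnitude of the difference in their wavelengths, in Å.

2370 Å

Using λ = hc/E: λ₁ = 6.168 × 10^-7 m, λ₂ = 3.803 × 10^-7 m.
|Δλ| = |6.168 × 10^-7 − 3.803 × 10^-7| = 2.37 × 10^-7 m = 2370 Å.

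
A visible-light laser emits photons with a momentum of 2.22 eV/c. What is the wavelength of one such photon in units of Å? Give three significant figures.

5580 Å

Convert to SI: p = 2.22 eV/c = 1.1864e-27 kg·m/s.
Apply λ = h/p: λ = 5.585e-7 m.
Converting to Å: λ = 5585 Å ≈ 5580 Å.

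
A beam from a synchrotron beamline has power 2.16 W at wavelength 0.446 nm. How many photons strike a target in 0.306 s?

1.48·10^15 photons

Total energy: E_total = P·t = 2.16 × 0.306 = 0.6610 J.
Per-photon energy: E = 4.454·10^-16 J.
N = E_total / E_photon = 1.48·10^15.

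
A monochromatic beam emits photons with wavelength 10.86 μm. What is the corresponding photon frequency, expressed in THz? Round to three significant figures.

Use c = 2.99792458e8 m/s.
First convert: λ = 10.86 μm = 1.086e-5 m.
The photon relation is f = c/λ, giving f = 2.761e13 Hz.
Converting to THz: f = 27.61 THz ≈ 27.6 THz.

27.6 THz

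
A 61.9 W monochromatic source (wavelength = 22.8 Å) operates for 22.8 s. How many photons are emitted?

1.62·10^19 photons

Total energy: E_total = P·t = 61.9 × 22.8 = 1411 J.
Per-photon energy: E = 8.712·10^-17 J.
N = E_total / E_photon = 1.62·10^19.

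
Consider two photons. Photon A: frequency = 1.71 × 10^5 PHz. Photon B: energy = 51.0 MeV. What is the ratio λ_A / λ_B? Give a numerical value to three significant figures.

λ_A = 1.753 × 10^-12 m (from frequency = 1.71 × 10^5 PHz, via λ = c/f).
λ_B = 2.431 × 10^-14 m (from energy = 51.0 MeV, via λ = hc/E).
Ratio = 1.753 × 10^-12 / 2.431 × 10^-14 = 72.1.

72.1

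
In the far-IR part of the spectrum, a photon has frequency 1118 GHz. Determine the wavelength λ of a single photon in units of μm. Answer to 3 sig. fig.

268 μm

(c = 2.99792458 × 10^8 m/s.)
In SI units: f = 1118 GHz = 1.118 × 10^12 Hz.
Since λ = c/f for a photon, λ = 2.682 × 10^-4 m.
Converting to μm: λ = 268.2 μm ≈ 268 μm.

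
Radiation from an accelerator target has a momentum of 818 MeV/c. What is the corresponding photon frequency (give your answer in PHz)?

1.98 × 10^8 PHz

In SI units: p = 818 MeV/c = 4.3716 × 10^-19 kg·m/s.
Since f = pc/h for a photon, f = 1.978 × 10^23 Hz.
Converting to PHz: f = 1.978 × 10^8 PHz ≈ 1.98 × 10^8 PHz.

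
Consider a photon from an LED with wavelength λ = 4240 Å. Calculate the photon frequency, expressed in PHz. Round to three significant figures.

0.707 PHz

Take c = 2.99792458e8 m/s.
In SI units: λ = 4240 Å = 4.24e-7 m.
For a photon f = c/λ, so f = 7.071e14 Hz.
Converting to PHz: f = 0.7071 PHz ≈ 0.707 PHz.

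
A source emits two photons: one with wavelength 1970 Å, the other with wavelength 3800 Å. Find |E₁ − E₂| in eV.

3.03 eV

Using E = hc/λ: E₁ = 1.008 × 10^-18 J, E₂ = 5.227 × 10^-19 J.
|ΔE| = |1.008 × 10^-18 − 5.227 × 10^-19| = 4.86 × 10^-19 J = 3.03 eV.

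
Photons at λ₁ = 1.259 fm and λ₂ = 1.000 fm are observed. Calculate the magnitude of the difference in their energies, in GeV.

0.255 GeV

Using E = hc/λ: E₁ = 1.5778 × 10^-10 J, E₂ = 1.9864 × 10^-10 J.
|ΔE| = |1.5778 × 10^-10 − 1.9864 × 10^-10| = 4.09 × 10^-11 J = 0.255 GeV.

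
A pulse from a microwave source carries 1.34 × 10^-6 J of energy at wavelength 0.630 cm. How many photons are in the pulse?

Per-photon energy: E = 3.153 × 10^-23 J (from wavelength = 0.630 cm).
N = E_total / E_photon = 1.34 × 10^-6 J / 3.153 × 10^-23 J = 4.25 × 10^16.

4.25 × 10^16 photons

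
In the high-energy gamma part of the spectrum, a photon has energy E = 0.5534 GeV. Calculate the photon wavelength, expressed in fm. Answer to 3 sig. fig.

Use h = 6.62607015 × 10^-34 J·s, c = 2.99792458 × 10^8 m/s, 1 eV = 1.602176634 × 10^-19 J.
First convert: E = 0.5534 GeV = 8.8664 × 10^-11 J.
The photon relation is λ = hc/E, giving λ = 2.240 × 10^-15 m.
Converting to fm: λ = 2.240 fm ≈ 2.24 fm.

2.24 fm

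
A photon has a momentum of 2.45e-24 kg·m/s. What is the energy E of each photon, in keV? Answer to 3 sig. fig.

4.58 keV

Take c = 2.99792458e8 m/s, 1 eV = 1.602176634e-19 J.
Apply E = pc: E = 7.345e-16 J.
Converting to keV: E = 4.584 keV ≈ 4.58 keV.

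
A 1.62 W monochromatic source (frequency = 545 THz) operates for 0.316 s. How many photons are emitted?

1.42e18 photons

Total energy: E_total = P·t = 1.62 × 0.316 = 0.5119 J.
Per-photon energy: E = 3.611e-19 J.
N = E_total / E_photon = 1.42e18.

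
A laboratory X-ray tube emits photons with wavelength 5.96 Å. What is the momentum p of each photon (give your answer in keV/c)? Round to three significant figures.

2.08 keV/c

Use h = 6.62607015·10^-34 J·s, c = 2.99792458·10^8 m/s, 1 eV = 1.602176634·10^-19 J.
In SI units: λ = 5.96 Å = 5.96·10^-10 m.
Since p = h/λ for a photon, p = 1.112·10^-24 kg·m/s.
Converting to keV/c: p = 2.080 keV/c ≈ 2.08 keV/c.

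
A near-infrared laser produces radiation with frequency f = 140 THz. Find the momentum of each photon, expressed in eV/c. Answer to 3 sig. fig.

0.579 eV/c

First convert: f = 140 THz = 1.4 × 10^14 Hz.
For a photon p = hf/c, so p = 3.094 × 10^-28 kg·m/s.
Converting to eV/c: p = 0.5790 eV/c ≈ 0.579 eV/c.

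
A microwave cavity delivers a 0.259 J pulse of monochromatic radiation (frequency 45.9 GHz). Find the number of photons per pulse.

8.52e21 photons

Per-photon energy: E = 3.041e-23 J (from frequency = 45.9 GHz).
N = E_total / E_photon = 0.259 J / 3.041e-23 J = 8.52e21.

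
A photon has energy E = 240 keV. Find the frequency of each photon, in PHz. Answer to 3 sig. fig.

(h = 6.62607015 × 10^-34 J·s, 1 eV = 1.602176634 × 10^-19 J.)
Convert to SI: E = 240 keV = 3.8452 × 10^-14 J.
Apply f = E/h: f = 5.803 × 10^19 Hz.
Converting to PHz: f = 58030 PHz ≈ 5.80 × 10^4 PHz.

5.80 × 10^4 PHz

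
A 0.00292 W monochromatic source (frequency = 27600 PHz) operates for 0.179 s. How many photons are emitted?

Total energy: E_total = P·t = 0.00292 × 0.179 = 5.227 × 10^-4 J.
Per-photon energy: E = 1.829 × 10^-14 J.
N = E_total / E_photon = 2.86 × 10^10.

2.86 × 10^10 photons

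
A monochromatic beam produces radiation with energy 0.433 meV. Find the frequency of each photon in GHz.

Take h = 6.62607015e-34 J·s, 1 eV = 1.602176634e-19 J.
Convert to SI: E = 0.433 meV = 6.9374e-23 J.
The photon relation is f = E/h, giving f = 1.047e11 Hz.
Converting to GHz: f = 104.7 GHz ≈ 105 GHz.

105 GHz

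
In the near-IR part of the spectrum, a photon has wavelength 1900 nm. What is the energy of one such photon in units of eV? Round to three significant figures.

In SI units: λ = 1900 nm = 1.9 × 10^-6 m.
For a photon E = hc/λ, so E = 1.045 × 10^-19 J.
Converting to eV: E = 0.6525 eV ≈ 0.653 eV.

0.653 eV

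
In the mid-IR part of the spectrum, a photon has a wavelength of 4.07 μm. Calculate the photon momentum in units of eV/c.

Use h = 6.62607015 × 10^-34 J·s, c = 2.99792458 × 10^8 m/s, 1 eV = 1.602176634 × 10^-19 J.
In SI units: λ = 4.07 μm = 4.07 × 10^-6 m.
Since p = h/λ for a photon, p = 1.628 × 10^-28 kg·m/s.
Converting to eV/c: p = 0.3046 eV/c ≈ 0.305 eV/c.

0.305 eV/c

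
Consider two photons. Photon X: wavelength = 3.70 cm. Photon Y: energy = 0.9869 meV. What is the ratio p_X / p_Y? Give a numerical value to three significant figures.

p_X = 1.791 × 10^-32 kg·m/s (from wavelength = 3.70 cm, via p = h/λ).
p_Y = 5.274 × 10^-31 kg·m/s (from energy = 0.9869 meV, via p = E/c).
Ratio = 1.791 × 10^-32 / 5.274 × 10^-31 = 0.0340.

0.0340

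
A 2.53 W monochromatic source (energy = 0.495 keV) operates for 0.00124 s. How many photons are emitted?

3.96 × 10^13 photons

Total energy: E_total = P·t = 2.53 × 0.00124 = 0.003137 J.
Per-photon energy: E = 7.931 × 10^-17 J.
N = E_total / E_photon = 3.96 × 10^13.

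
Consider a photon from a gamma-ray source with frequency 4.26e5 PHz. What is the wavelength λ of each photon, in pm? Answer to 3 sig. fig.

0.704 pm

Convert to SI: f = 4.26e5 PHz = 4.26e20 Hz.
For a photon λ = c/f, so λ = 7.037e-13 m.
Converting to pm: λ = 0.7037 pm ≈ 0.704 pm.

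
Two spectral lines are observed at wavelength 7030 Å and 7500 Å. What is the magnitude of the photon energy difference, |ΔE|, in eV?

0.111 eV

Using E = hc/λ: E₁ = 2.826 × 10^-19 J, E₂ = 2.649 × 10^-19 J.
|ΔE| = |2.826 × 10^-19 − 2.649 × 10^-19| = 1.77 × 10^-20 J = 0.111 eV.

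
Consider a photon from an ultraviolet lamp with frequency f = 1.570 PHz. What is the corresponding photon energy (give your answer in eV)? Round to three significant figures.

6.49 eV

Take h = 6.62607015·10^-34 J·s, 1 eV = 1.602176634·10^-19 J.
First convert: f = 1.570 PHz = 1.570·10^15 Hz.
Since E = hf for a photon, E = 1.040·10^-18 J.
Converting to eV: E = 6.493 eV ≈ 6.49 eV.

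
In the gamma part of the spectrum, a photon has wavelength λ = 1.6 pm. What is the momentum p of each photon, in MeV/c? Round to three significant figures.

0.775 MeV/c

Take h = 6.62607015e-34 J·s, c = 2.99792458e8 m/s, 1 eV = 1.602176634e-19 J.
Convert to SI: λ = 1.6 pm = 1.6e-12 m.
Since p = h/λ for a photon, p = 4.141e-22 kg·m/s.
Converting to MeV/c: p = 0.7749 MeV/c ≈ 0.775 MeV/c.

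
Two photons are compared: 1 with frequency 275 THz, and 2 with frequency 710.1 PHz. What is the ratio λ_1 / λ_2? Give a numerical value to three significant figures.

λ_1 = 1.090 × 10^-6 m (from frequency = 275 THz, via λ = c/f).
λ_2 = 4.222 × 10^-10 m (from frequency = 710.1 PHz, via λ = c/f).
Ratio = 1.090 × 10^-6 / 4.222 × 10^-10 = 2580.

2580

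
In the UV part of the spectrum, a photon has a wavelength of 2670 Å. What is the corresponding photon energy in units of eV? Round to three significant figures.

Convert to SI: λ = 2670 Å = 2.67 × 10^-7 m.
The photon relation is E = hc/λ, giving E = 7.440 × 10^-19 J.
Converting to eV: E = 4.644 eV ≈ 4.64 eV.

4.64 eV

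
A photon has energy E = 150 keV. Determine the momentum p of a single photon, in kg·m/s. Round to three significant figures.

8.02 × 10^-23 kg·m/s

Use c = 2.99792458 × 10^8 m/s, 1 eV = 1.602176634 × 10^-19 J.
In SI units: E = 150 keV = 2.4033 × 10^-14 J.
Since p = E/c for a photon, p = 8.016 × 10^-23 kg·m/s.
So p ≈ 8.02 × 10^-23 kg·m/s.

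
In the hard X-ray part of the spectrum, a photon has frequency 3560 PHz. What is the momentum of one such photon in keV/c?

14.7 keV/c

(h = 6.62607015 × 10^-34 J·s, c = 2.99792458 × 10^8 m/s, 1 eV = 1.602176634 × 10^-19 J.)
Convert to SI: f = 3560 PHz = 3.56 × 10^18 Hz.
For a photon p = hf/c, so p = 7.868 × 10^-24 kg·m/s.
Converting to keV/c: p = 14.72 keV/c ≈ 14.7 keV/c.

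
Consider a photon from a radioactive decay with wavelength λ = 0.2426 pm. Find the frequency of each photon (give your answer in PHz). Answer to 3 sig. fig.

Take c = 2.99792458e8 m/s.
In SI units: λ = 0.2426 pm = 2.426e-13 m.
For a photon f = c/λ, so f = 1.236e21 Hz.
Converting to PHz: f = 1.236e6 PHz ≈ 1.24e6 PHz.

1.24e6 PHz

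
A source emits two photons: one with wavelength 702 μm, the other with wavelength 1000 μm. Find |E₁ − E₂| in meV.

Using E = hc/λ: E₁ = 2.830e-22 J, E₂ = 1.986e-22 J.
|ΔE| = |2.830e-22 − 1.986e-22| = 8.43e-23 J = 0.526 meV.

0.526 meV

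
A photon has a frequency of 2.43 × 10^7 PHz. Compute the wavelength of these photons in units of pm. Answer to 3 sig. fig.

0.0123 pm

First convert: f = 2.43 × 10^7 PHz = 2.43 × 10^22 Hz.
For a photon λ = c/f, so λ = 1.234 × 10^-14 m.
Converting to pm: λ = 0.01234 pm ≈ 0.0123 pm.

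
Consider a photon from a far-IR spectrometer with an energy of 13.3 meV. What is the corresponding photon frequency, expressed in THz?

Convert to SI: E = 13.3 meV = 2.1309 × 10^-21 J.
Since f = E/h for a photon, f = 3.216 × 10^12 Hz.
Converting to THz: f = 3.216 THz ≈ 3.22 THz.

3.22 THz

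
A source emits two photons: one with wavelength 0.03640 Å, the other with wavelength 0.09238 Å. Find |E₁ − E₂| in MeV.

Using E = hc/λ: E₁ = 5.4573 × 10^-14 J, E₂ = 2.1503 × 10^-14 J.
|ΔE| = |5.4573 × 10^-14 − 2.1503 × 10^-14| = 3.31 × 10^-14 J = 0.206 MeV.

0.206 MeV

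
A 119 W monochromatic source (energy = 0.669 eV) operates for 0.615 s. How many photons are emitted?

6.83 × 10^20 photons

Total energy: E_total = P·t = 119 × 0.615 = 73.19 J.
Per-photon energy: E = 1.072 × 10^-19 J.
N = E_total / E_photon = 6.83 × 10^20.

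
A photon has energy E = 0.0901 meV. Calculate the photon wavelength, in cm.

1.38 cm

In SI units: E = 0.0901 meV = 1.4436 × 10^-23 J.
Since λ = hc/E for a photon, λ = 0.01376 m.
Converting to cm: λ = 1.376 cm ≈ 1.38 cm.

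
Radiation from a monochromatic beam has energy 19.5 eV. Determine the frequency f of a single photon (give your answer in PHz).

Take h = 6.62607015 × 10^-34 J·s, 1 eV = 1.602176634 × 10^-19 J.
In SI units: E = 19.5 eV = 3.1242 × 10^-18 J.
For a photon f = E/h, so f = 4.715 × 10^15 Hz.
Converting to PHz: f = 4.715 PHz ≈ 4.72 PHz.

4.72 PHz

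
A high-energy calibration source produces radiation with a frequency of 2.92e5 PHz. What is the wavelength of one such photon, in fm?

1030 fm

First convert: f = 2.92e5 PHz = 2.92e20 Hz.
The photon relation is λ = c/f, giving λ = 1.027e-12 m.
Converting to fm: λ = 1027 fm ≈ 1030 fm.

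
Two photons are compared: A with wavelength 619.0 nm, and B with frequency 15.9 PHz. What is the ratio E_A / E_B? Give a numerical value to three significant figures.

0.0305

E_A = 3.209 × 10^-19 J (from wavelength = 619.0 nm, via E = hc/λ).
E_B = 1.054 × 10^-17 J (from frequency = 15.9 PHz, via E = hf).
Ratio = 3.209 × 10^-19 / 1.054 × 10^-17 = 0.0305.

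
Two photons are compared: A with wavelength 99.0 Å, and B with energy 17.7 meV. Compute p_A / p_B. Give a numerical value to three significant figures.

7080

p_A = 6.693·10^-26 kg·m/s (from wavelength = 99.0 Å, via p = h/λ).
p_B = 9.459·10^-30 kg·m/s (from energy = 17.7 meV, via p = E/c).
Ratio = 6.693·10^-26 / 9.459·10^-30 = 7080.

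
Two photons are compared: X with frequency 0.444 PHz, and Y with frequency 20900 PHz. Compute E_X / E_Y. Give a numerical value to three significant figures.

2.12e-5

E_X = 2.942e-19 J (from frequency = 0.444 PHz, via E = hf).
E_Y = 1.385e-14 J (from frequency = 20900 PHz, via E = hf).
Ratio = 2.942e-19 / 1.385e-14 = 2.12e-5.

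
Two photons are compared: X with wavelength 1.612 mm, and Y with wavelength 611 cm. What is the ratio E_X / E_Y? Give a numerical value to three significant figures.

E_X = 1.232e-22 J (from wavelength = 1.612 mm, via E = hc/λ).
E_Y = 3.251e-26 J (from wavelength = 611 cm, via E = hc/λ).
Ratio = 1.232e-22 / 3.251e-26 = 3790.

3790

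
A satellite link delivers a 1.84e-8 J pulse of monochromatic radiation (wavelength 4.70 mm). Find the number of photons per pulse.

Per-photon energy: E = 4.226e-23 J (from wavelength = 4.70 mm).
N = E_total / E_photon = 1.84e-8 J / 4.226e-23 J = 4.35e14.

4.35e14 photons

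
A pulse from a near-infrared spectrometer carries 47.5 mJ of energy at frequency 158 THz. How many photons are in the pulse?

4.54e17 photons

Per-photon energy: E = 1.047e-19 J (from frequency = 158 THz).
N = E_total / E_photon = 0.0475 J / 1.047e-19 J = 4.54e17.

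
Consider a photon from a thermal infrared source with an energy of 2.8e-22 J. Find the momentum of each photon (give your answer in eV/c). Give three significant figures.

Use c = 2.99792458e8 m/s, 1 eV = 1.602176634e-19 J.
Apply p = E/c: p = 9.340e-31 kg·m/s.
Converting to eV/c: p = 0.001748 eV/c ≈ 1.75e-3 eV/c.

1.75e-3 eV/c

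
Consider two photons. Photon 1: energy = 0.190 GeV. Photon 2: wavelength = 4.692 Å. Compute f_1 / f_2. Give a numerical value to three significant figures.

f_1 = 4.594e22 Hz (from energy = 0.190 GeV, via f = E/h).
f_2 = 6.389e17 Hz (from wavelength = 4.692 Å, via f = c/λ).
Ratio = 4.594e22 / 6.389e17 = 7.19e4.

7.19e4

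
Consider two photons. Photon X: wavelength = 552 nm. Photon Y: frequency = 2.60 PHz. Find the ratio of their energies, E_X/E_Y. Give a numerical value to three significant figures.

E_X = 3.599e-19 J (from wavelength = 552 nm, via E = hc/λ).
E_Y = 1.723e-18 J (from frequency = 2.60 PHz, via E = hf).
Ratio = 3.599e-19 / 1.723e-18 = 0.209.

0.209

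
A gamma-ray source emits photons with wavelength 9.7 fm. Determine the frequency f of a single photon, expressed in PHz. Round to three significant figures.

3.09 × 10^7 PHz

First convert: λ = 9.7 fm = 9.7 × 10^-15 m.
The photon relation is f = c/λ, giving f = 3.091 × 10^22 Hz.
Converting to PHz: f = 3.091 × 10^7 PHz ≈ 3.09 × 10^7 PHz.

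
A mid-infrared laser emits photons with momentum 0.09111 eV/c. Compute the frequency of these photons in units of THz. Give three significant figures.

22.0 THz

Use h = 6.62607015·10^-34 J·s, c = 2.99792458·10^8 m/s, 1 eV = 1.602176634·10^-19 J.
Convert to SI: p = 0.09111 eV/c = 4.8692·10^-29 kg·m/s.
The photon relation is f = pc/h, giving f = 2.203·10^13 Hz.
Converting to THz: f = 22.03 THz ≈ 22.0 THz.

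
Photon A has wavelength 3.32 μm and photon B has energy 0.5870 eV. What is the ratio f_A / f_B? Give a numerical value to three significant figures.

0.636

f_A = 9.030e13 Hz (from wavelength = 3.32 μm, via f = c/λ).
f_B = 1.419e14 Hz (from energy = 0.5870 eV, via f = E/h).
Ratio = 9.030e13 / 1.419e14 = 0.636.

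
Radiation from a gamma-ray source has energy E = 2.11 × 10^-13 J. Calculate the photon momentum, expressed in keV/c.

The photon relation is p = E/c, giving p = 7.038 × 10^-22 kg·m/s.
Converting to keV/c: p = 1317 keV/c ≈ 1320 keV/c.

1320 keV/c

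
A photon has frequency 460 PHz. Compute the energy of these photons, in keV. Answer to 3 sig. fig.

In SI units: f = 460 PHz = 4.6 × 10^17 Hz.
The photon relation is E = hf, giving E = 3.048 × 10^-16 J.
Converting to keV: E = 1.902 keV ≈ 1.90 keV.

1.90 keV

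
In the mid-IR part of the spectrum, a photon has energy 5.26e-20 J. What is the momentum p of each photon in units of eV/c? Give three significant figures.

0.328 eV/c

Since p = E/c for a photon, p = 1.755e-28 kg·m/s.
Converting to eV/c: p = 0.3283 eV/c ≈ 0.328 eV/c.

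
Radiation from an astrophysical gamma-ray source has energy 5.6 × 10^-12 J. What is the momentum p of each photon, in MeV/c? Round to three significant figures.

35.0 MeV/c

Take c = 2.99792458 × 10^8 m/s, 1 eV = 1.602176634 × 10^-19 J.
For a photon p = E/c, so p = 1.868 × 10^-20 kg·m/s.
Converting to MeV/c: p = 34.95 MeV/c ≈ 35.0 MeV/c.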